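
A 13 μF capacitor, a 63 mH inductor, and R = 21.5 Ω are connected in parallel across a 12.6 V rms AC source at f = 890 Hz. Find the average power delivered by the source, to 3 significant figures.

7.38 W

ω = 2πf = 5592 rad/s
X_L = ωL = 352 Ω
X_C = 1/(ωC) = 13.8 Ω
Parallel: admittances add. Y = 1/R + 1/(jωL) + jωC
Y = (0.0465 + j0.0699) S
|Y| = 0.0839 S → |Z| = 1/|Y| = 11.9 Ω, ∠Z = −∠Y = -56.3°
I = V/|Z| = 1.06 A
P = VI cos φ = 12.6 × 1.06 × cos(-56.3°) = 7.38 W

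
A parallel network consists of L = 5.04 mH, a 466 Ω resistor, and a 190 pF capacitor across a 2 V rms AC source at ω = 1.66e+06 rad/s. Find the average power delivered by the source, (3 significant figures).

8.58 mW

X_L = ωL = 8370 Ω
X_C = 1/(ωC) = 3170 Ω
Parallel: admittances add. Y = 1/R + 1/(jωL) + jωC
Y = (0.00215 + j0.000196) S
|Y| = 0.00215 S → |Z| = 1/|Y| = 464 Ω, ∠Z = −∠Y = -5.22°
I = V/|Z| = 4.31 mA
P = VI cos φ = 2 × 0.00431 × cos(-5.22°) = 8.58 mW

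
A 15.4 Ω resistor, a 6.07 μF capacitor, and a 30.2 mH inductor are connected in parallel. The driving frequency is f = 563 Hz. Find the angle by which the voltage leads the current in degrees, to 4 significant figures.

ω = 2πf = 3537 rad/s
X_L = ωL = 106.8 Ω
X_C = 1/(ωC) = 46.57 Ω
Parallel: admittances add. Y = 1/R + 1/(jωL) + jωC
Y = (0.06494 + j0.01211) S
|Y| = 0.06605 S → |Z| = 1/|Y| = 15.14 Ω, ∠Z = −∠Y = -10.57°

-10.57°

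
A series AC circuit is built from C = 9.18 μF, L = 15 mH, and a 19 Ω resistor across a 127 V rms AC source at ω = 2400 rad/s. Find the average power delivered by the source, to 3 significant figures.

682 W

X_L = ωL = 36.0 Ω
X_C = 1/(ωC) = 45.4 Ω
Net reactance X = X_L − X_C = -9.39 Ω
Z = 19.0 − j9.39 Ω
|Z| = √(19.0² + 9.39²) = 21.2 Ω
∠Z = arctan(-9.39/19.0) = -26.3°
I = V/|Z| = 5.99 A
P = VI cos φ = 127 × 5.99 × cos(-26.3°) = 682 W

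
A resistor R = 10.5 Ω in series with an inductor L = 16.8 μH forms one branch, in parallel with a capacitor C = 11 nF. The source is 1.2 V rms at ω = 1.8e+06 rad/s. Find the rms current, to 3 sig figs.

16.9 mA

X_L = ωL = 30.2 Ω
X_C = 1/(ωC) = 50.5 Ω
Branch 1 (R+jX_L): Z₁ = 10.5 + j30.2 Ω, |Z₁| = 32.0 Ω
Branch 2 (−jX_C): Z₂ = −j50.5 Ω
Parallel: Z = Z₁Z₂/(Z₁+Z₂), |Z| = 70.8 Ω, ∠Z = 43.5°
I = V/|Z| = 1.2/70.8 = 16.9 mA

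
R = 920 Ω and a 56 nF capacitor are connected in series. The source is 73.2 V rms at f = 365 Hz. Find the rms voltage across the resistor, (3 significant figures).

8.59 V

ω = 2πf = 2293 rad/s
X_C = 1/(ωC) = 7790 Ω
Z = 920 − j7790 Ω
|Z| = √(920² + 7790²) = 7840 Ω
I = V/|Z| = 9.34 mA
V_R = I·|Z_R| = 0.00934 × 920 = 8.59 V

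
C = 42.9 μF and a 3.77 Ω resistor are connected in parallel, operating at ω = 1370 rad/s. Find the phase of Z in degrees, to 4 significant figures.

-12.49°

X_C = 1/(ωC) = 17.01 Ω
Parallel: admittances add. Y = 1/R + jωC
Y = (0.2653 + j0.05877) S
|Y| = 0.2717 S → |Z| = 1/|Y| = 3.681 Ω, ∠Z = −∠Y = -12.49°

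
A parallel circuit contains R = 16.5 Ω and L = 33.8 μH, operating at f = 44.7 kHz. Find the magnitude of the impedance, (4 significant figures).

8.228 Ω

ω = 2πf = 280900 rad/s
X_L = ωL = 9.493 Ω
Parallel: admittances add. Y = 1/R + 1/(jωL)
Y = (0.06061 − j0.1053) S
|Y| = 0.1215 S → |Z| = 1/|Y| = 8.228 Ω, ∠Z = −∠Y = 60.09°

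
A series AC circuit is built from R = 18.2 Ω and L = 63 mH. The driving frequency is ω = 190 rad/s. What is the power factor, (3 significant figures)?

0.835

X_L = ωL = 12.0 Ω
Z = 18.2 + j12.0 Ω
|Z| = √(18.2² + 12.0²) = 21.8 Ω
∠Z = arctan(12.0/18.2) = 33.3°
cos φ = cos(33.3°) = 0.835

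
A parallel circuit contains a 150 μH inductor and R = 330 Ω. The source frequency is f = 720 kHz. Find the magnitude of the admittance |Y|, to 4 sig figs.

ω = 2πf = 4.524e+06 rad/s
X_L = ωL = 678.6 Ω
Parallel: admittances add. Y = 1/R + 1/(jωL)
Y = (0.003030 − j0.001474) S
|Y| = 0.003370 S → |Z| = 1/|Y| = 296.8 Ω, ∠Z = −∠Y = 25.93°

3.370 mS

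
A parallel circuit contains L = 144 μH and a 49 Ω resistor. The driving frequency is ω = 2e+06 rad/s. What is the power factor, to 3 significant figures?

X_L = ωL = 288 Ω
Parallel: admittances add. Y = 1/R + 1/(jωL)
Y = (0.0204 − j0.00347) S
|Y| = 0.0207 S → |Z| = 1/|Y| = 48.3 Ω, ∠Z = −∠Y = 9.66°
cos φ = cos(9.66°) = 0.986

0.986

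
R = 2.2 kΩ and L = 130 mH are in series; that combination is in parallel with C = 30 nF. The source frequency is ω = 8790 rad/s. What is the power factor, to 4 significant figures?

0.9772

X_L = ωL = 1143 Ω
X_C = 1/(ωC) = 3792 Ω
Branch 1 (R+jX_L): Z₁ = 2200 + j1143 Ω, |Z₁| = 2479 Ω
Branch 2 (−jX_C): Z₂ = −j3792 Ω
Parallel: Z = Z₁Z₂/(Z₁+Z₂), |Z| = 2730 Ω, ∠Z = -12.26°
cos φ = cos(-12.26°) = 0.9772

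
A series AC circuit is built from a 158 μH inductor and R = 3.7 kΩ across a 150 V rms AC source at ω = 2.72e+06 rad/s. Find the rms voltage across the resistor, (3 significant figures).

149 V

X_L = ωL = 430 Ω
Z = 3700 + j430 Ω
|Z| = √(3700² + 430²) = 3720 Ω
I = V/|Z| = 40.3 mA
V_R = I·|Z_R| = 0.0403 × 3700 = 149 V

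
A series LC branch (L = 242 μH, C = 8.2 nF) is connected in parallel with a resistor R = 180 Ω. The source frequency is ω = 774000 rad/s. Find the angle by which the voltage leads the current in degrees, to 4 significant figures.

80.62°

X_L = ωL = 187.3 Ω
X_C = 1/(ωC) = 157.6 Ω
Branch 1: Z₁ = R = 180.0 Ω
Branch 2 (series LC): Z₂ = j(X_L − X_C) = j29.75 Ω
Parallel: Z = Z₁Z₂/(Z₁+Z₂), |Z| = 29.35 Ω, ∠Z = 80.62°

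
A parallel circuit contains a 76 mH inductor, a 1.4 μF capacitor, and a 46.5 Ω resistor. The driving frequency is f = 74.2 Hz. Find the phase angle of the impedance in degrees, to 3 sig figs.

52.0°

ω = 2πf = 466.2 rad/s
X_L = ωL = 35.4 Ω
X_C = 1/(ωC) = 1530 Ω
Parallel: admittances add. Y = 1/R + 1/(jωL) + jωC
Y = (0.0215 − j0.0276) S
|Y| = 0.0350 S → |Z| = 1/|Y| = 28.6 Ω, ∠Z = −∠Y = 52.0°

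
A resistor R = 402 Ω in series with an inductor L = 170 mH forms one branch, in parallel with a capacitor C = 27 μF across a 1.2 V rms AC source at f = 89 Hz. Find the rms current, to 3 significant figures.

ω = 2πf = 559.2 rad/s
X_L = ωL = 95.1 Ω
X_C = 1/(ωC) = 66.2 Ω
Branch 1 (R+jX_L): Z₁ = 402 + j95.1 Ω, |Z₁| = 413 Ω
Branch 2 (−jX_C): Z₂ = −j66.2 Ω
Parallel: Z = Z₁Z₂/(Z₁+Z₂), |Z| = 67.9 Ω, ∠Z = -80.8°
I = V/|Z| = 1.2/67.9 = 17.7 mA

17.7 mA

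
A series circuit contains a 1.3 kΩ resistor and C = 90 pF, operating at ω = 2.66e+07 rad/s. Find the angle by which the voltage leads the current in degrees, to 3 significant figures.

X_C = 1/(ωC) = 418 Ω
Z = 1300 − j418 Ω
|Z| = √(1300² + 418²) = 1370 Ω
∠Z = arctan(-418/1300) = -17.8°

-17.8°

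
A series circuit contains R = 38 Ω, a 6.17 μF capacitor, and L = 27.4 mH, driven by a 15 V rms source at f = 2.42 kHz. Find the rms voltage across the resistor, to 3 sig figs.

ω = 2πf = 15210 rad/s
X_L = ωL = 417 Ω
X_C = 1/(ωC) = 10.7 Ω
Net reactance X = X_L − X_C = 406 Ω
Z = 38.0 + j406 Ω
|Z| = √(38.0² + 406²) = 408 Ω
I = V/|Z| = 36.8 mA
V_R = I·|Z_R| = 0.0368 × 38.0 = 1.40 V

1.40 V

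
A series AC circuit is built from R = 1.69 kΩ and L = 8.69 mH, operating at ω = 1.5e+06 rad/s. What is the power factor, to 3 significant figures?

X_L = ωL = 13000 Ω
Z = 1690 + j13000 Ω
|Z| = √(1690² + 13000²) = 13100 Ω
∠Z = arctan(13000/1690) = 82.6°
cos φ = cos(82.6°) = 0.129

0.129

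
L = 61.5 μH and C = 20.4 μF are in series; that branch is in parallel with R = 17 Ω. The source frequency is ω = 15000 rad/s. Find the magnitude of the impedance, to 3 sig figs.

2.32 Ω

X_L = ωL = 0.923 Ω
X_C = 1/(ωC) = 3.27 Ω
Branch 1: Z₁ = R = 17.0 Ω
Branch 2 (series LC): Z₂ = j(X_L − X_C) = −j2.35 Ω
Parallel: Z = Z₁Z₂/(Z₁+Z₂), |Z| = 2.32 Ω, ∠Z = -82.1°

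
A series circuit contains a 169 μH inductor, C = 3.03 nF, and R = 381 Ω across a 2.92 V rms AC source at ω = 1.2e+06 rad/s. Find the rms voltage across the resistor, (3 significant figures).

X_L = ωL = 203 Ω
X_C = 1/(ωC) = 275 Ω
Net reactance X = X_L − X_C = -72.2 Ω
Z = 381 − j72.2 Ω
|Z| = √(381² + 72.2²) = 388 Ω
I = V/|Z| = 7.53 mA
V_R = I·|Z_R| = 0.00753 × 381 = 2.87 V

2.87 V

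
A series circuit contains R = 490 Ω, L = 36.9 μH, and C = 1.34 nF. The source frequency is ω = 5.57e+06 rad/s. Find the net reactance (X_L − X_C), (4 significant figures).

X_L = ωL = 205.5 Ω
X_C = 1/(ωC) = 134.0 Ω
X = 205.5 − 134.0 = 71.55 Ω

71.55 Ω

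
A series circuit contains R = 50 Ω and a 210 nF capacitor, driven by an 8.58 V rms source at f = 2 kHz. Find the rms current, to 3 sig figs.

ω = 2πf = 12570 rad/s
X_C = 1/(ωC) = 379 Ω
Z = 50.0 − j379 Ω
|Z| = √(50.0² + 379²) = 382 Ω
I = V/|Z| = 8.58/382 = 22.4 mA

22.4 mA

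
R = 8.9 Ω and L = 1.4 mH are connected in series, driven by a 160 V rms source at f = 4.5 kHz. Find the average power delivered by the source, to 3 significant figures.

ω = 2πf = 28270 rad/s
X_L = ωL = 39.6 Ω
Z = 8.90 + j39.6 Ω
|Z| = √(8.90² + 39.6²) = 40.6 Ω
∠Z = arctan(39.6/8.90) = 77.3°
I = V/|Z| = 3.94 A
P = VI cos φ = 160 × 3.94 × cos(77.3°) = 138 W

138 W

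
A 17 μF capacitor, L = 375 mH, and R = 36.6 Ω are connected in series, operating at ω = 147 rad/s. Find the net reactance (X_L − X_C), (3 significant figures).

-345 Ω

X_L = ωL = 55.1 Ω
X_C = 1/(ωC) = 400 Ω
X = 55.1 − 400 = -345 Ω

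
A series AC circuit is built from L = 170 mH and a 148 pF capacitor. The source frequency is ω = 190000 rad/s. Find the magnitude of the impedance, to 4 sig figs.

3262 Ω

X_L = ωL = 32300 Ω
X_C = 1/(ωC) = 35560 Ω
Net reactance X = X_L − X_C = -3262 Ω
Z = − j3262 Ω
|Z| = √(0² + 3262²) = 3262 Ω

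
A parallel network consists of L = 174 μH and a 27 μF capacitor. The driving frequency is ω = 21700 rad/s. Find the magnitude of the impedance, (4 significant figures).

X_L = ωL = 3.776 Ω
X_C = 1/(ωC) = 1.707 Ω
Parallel: admittances add. Y = 1/(jωL) + jωC
Y = (0 + j0.3211) S
|Y| = 0.3211 S → |Z| = 1/|Y| = 3.115 Ω, ∠Z = −∠Y = -90.00°

3.115 Ω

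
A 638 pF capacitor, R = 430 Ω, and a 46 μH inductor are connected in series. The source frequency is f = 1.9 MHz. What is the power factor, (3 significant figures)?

0.717

ω = 2πf = 1.194e+07 rad/s
X_L = ωL = 549 Ω
X_C = 1/(ωC) = 131 Ω
Net reactance X = X_L − X_C = 418 Ω
Z = 430 + j418 Ω
|Z| = √(430² + 418²) = 600 Ω
∠Z = arctan(418/430) = 44.2°
cos φ = cos(44.2°) = 0.717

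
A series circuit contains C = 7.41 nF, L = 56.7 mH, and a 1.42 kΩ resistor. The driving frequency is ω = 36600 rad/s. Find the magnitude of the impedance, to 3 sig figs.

2150 Ω

X_L = ωL = 2080 Ω
X_C = 1/(ωC) = 3690 Ω
Net reactance X = X_L − X_C = -1610 Ω
Z = 1420 − j1610 Ω
|Z| = √(1420² + 1610²) = 2150 Ω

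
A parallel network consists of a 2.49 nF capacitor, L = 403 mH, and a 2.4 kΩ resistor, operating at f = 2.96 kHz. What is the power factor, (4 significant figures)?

0.9788

ω = 2πf = 18600 rad/s
X_L = ωL = 7495 Ω
X_C = 1/(ωC) = 21590 Ω
Parallel: admittances add. Y = 1/R + 1/(jωL) + jωC
Y = (0.0004167 − j8.711e-05) S
|Y| = 0.0004257 S → |Z| = 1/|Y| = 2349 Ω, ∠Z = −∠Y = 11.81°
cos φ = cos(11.81°) = 0.9788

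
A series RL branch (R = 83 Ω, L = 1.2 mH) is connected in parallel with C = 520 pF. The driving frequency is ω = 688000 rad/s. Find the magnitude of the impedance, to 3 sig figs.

1180 Ω

X_L = ωL = 826 Ω
X_C = 1/(ωC) = 2800 Ω
Branch 1 (R+jX_L): Z₁ = 83.0 + j826 Ω, |Z₁| = 830 Ω
Branch 2 (−jX_C): Z₂ = −j2800 Ω
Parallel: Z = Z₁Z₂/(Z₁+Z₂), |Z| = 1180 Ω, ∠Z = 81.8°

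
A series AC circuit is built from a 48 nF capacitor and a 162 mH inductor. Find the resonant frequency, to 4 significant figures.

1.805 kHz

ω₀ = 1/√(LC) = 1/√(0.162 × 4.8e-08) = 11340 rad/s
f₀ = ω₀/(2π) = 1.805 kHz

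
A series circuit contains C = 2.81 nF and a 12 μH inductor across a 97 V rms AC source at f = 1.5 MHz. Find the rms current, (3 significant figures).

1.29 A

ω = 2πf = 9.425e+06 rad/s
X_L = ωL = 113 Ω
X_C = 1/(ωC) = 37.8 Ω
Net reactance X = X_L − X_C = 75.3 Ω
Z = j75.3 Ω
|Z| = √(0² + 75.3²) = 75.3 Ω
I = V/|Z| = 97/75.3 = 1.29 A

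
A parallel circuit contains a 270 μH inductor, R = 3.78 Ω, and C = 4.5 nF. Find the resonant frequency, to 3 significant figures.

144 kHz

ω₀ = 1/√(LC) = 1/√(0.00027 × 4.5e-09) = 907200 rad/s
f₀ = ω₀/(2π) = 144 kHz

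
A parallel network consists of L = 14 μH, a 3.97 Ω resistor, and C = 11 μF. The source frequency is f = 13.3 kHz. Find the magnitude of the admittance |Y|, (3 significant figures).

260 mS

ω = 2πf = 83570 rad/s
X_L = ωL = 1.17 Ω
X_C = 1/(ωC) = 1.09 Ω
Parallel: admittances add. Y = 1/R + 1/(jωL) + jωC
Y = (0.252 + j0.0645) S
|Y| = 0.260 S → |Z| = 1/|Y| = 3.85 Ω, ∠Z = −∠Y = -14.4°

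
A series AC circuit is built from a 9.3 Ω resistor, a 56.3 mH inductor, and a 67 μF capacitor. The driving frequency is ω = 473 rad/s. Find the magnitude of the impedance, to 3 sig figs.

10.5 Ω

X_L = ωL = 26.6 Ω
X_C = 1/(ωC) = 31.6 Ω
Net reactance X = X_L − X_C = -4.92 Ω
Z = 9.30 − j4.92 Ω
|Z| = √(9.30² + 4.92²) = 10.5 Ω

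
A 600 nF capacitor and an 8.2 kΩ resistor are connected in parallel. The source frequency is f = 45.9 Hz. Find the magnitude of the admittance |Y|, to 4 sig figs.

211.7 μS

ω = 2πf = 288.4 rad/s
X_C = 1/(ωC) = 5779 Ω
Parallel: admittances add. Y = 1/R + jωC
Y = (0.0001220 + j0.0001730) S
|Y| = 0.0002117 S → |Z| = 1/|Y| = 4724 Ω, ∠Z = −∠Y = -54.83°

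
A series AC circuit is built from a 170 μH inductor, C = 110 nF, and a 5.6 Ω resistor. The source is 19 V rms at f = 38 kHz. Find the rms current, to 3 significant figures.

ω = 2πf = 238800 rad/s
X_L = ωL = 40.6 Ω
X_C = 1/(ωC) = 38.1 Ω
Net reactance X = X_L − X_C = 2.51 Ω
Z = 5.60 + j2.51 Ω
|Z| = √(5.60² + 2.51²) = 6.14 Ω
I = V/|Z| = 19/6.14 = 3.10 A

3.10 A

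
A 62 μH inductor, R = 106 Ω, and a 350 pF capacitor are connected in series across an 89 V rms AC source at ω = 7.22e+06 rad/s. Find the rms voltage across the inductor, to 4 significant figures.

337.5 V

X_L = ωL = 447.6 Ω
X_C = 1/(ωC) = 395.7 Ω
Net reactance X = X_L − X_C = 51.91 Ω
Z = 106.0 + j51.91 Ω
|Z| = √(106.0² + 51.91²) = 118.0 Ω
I = V/|Z| = 754.0 mA
V_L = I·|Z_L| = 0.7540 × 447.6 = 337.5 V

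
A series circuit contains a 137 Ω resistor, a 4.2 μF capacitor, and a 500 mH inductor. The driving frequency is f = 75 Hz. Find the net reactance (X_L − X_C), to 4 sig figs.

ω = 2πf = 471.2 rad/s
X_L = ωL = 235.6 Ω
X_C = 1/(ωC) = 505.3 Ω
X = 235.6 − 505.3 = -269.6 Ω

-269.6 Ω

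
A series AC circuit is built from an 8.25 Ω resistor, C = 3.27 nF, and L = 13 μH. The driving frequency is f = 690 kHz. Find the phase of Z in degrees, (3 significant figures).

-59.8°

ω = 2πf = 4.335e+06 rad/s
X_L = ωL = 56.4 Ω
X_C = 1/(ωC) = 70.5 Ω
Net reactance X = X_L − X_C = -14.2 Ω
Z = 8.25 − j14.2 Ω
|Z| = √(8.25² + 14.2²) = 16.4 Ω
∠Z = arctan(-14.2/8.25) = -59.8°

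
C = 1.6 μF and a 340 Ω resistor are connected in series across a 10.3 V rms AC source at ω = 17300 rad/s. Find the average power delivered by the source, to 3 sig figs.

X_C = 1/(ωC) = 36.1 Ω
Z = 340 − j36.1 Ω
|Z| = √(340² + 36.1²) = 342 Ω
∠Z = arctan(-36.1/340) = -6.07°
I = V/|Z| = 30.1 mA
P = VI cos φ = 10.3 × 0.0301 × cos(-6.07°) = 309 mW

309 mW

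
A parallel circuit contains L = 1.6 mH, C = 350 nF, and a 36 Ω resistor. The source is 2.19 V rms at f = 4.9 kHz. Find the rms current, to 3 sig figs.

ω = 2πf = 30790 rad/s
X_L = ωL = 49.3 Ω
X_C = 1/(ωC) = 92.8 Ω
Parallel: admittances add. Y = 1/R + 1/(jωL) + jωC
Y = (0.0278 − j0.00952) S
|Y| = 0.0294 S → |Z| = 1/|Y| = 34.1 Ω, ∠Z = −∠Y = 18.9°
I = V/|Z| = 2.19/34.1 = 64.3 mA

64.3 mA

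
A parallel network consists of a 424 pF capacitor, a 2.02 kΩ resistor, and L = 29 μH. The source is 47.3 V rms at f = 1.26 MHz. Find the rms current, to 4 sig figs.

ω = 2πf = 7.917e+06 rad/s
X_L = ωL = 229.6 Ω
X_C = 1/(ωC) = 297.9 Ω
Parallel: admittances add. Y = 1/R + 1/(jωL) + jωC
Y = (0.0004950 − j0.0009989) S
|Y| = 0.001115 S → |Z| = 1/|Y| = 897.0 Ω, ∠Z = −∠Y = 63.64°
I = V/|Z| = 47.3/897.0 = 52.73 mA

52.73 mA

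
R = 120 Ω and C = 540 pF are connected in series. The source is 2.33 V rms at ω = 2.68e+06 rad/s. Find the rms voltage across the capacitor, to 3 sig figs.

X_C = 1/(ωC) = 691 Ω
Z = 120 − j691 Ω
|Z| = √(120² + 691²) = 701 Ω
I = V/|Z| = 3.32 mA
V_C = I·|Z_C| = 0.00332 × 691 = 2.30 V

2.30 V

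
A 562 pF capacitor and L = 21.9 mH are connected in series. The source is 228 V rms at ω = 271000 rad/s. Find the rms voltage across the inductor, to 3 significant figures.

2140 V

X_L = ωL = 5930 Ω
X_C = 1/(ωC) = 6570 Ω
Net reactance X = X_L − X_C = -631 Ω
Z = − j631 Ω
|Z| = √(0² + 631²) = 631 Ω
I = V/|Z| = 361 mA
V_L = I·|Z_L| = 0.361 × 5930 = 2140 V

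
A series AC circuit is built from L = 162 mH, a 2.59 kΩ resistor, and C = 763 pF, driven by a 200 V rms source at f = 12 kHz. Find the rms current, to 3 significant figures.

ω = 2πf = 75400 rad/s
X_L = ωL = 12200 Ω
X_C = 1/(ωC) = 17400 Ω
Net reactance X = X_L − X_C = -5170 Ω
Z = 2590 − j5170 Ω
|Z| = √(2590² + 5170²) = 5780 Ω
I = V/|Z| = 200/5780 = 34.6 mA

34.6 mA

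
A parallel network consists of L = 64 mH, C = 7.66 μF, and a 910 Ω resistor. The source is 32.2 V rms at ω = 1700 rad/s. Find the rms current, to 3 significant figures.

128 mA

X_L = ωL = 109 Ω
X_C = 1/(ωC) = 76.8 Ω
Parallel: admittances add. Y = 1/R + 1/(jωL) + jωC
Y = (0.00110 + j0.00383) S
|Y| = 0.00399 S → |Z| = 1/|Y| = 251 Ω, ∠Z = −∠Y = -74.0°
I = V/|Z| = 32.2/251 = 128 mA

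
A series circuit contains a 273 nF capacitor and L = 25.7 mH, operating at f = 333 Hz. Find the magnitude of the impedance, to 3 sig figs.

1700 Ω

ω = 2πf = 2092 rad/s
X_L = ωL = 53.8 Ω
X_C = 1/(ωC) = 1750 Ω
Net reactance X = X_L − X_C = -1700 Ω
Z = − j1700 Ω
|Z| = √(0² + 1700²) = 1700 Ω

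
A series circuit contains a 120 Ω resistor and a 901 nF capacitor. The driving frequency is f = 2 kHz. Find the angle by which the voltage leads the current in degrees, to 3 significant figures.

ω = 2πf = 12570 rad/s
X_C = 1/(ωC) = 88.3 Ω
Z = 120 − j88.3 Ω
|Z| = √(120² + 88.3²) = 149 Ω
∠Z = arctan(-88.3/120) = -36.4°

-36.4°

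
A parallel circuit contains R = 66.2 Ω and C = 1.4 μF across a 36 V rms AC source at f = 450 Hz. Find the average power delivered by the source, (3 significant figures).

ω = 2πf = 2827 rad/s
X_C = 1/(ωC) = 253 Ω
Parallel: admittances add. Y = 1/R + jωC
Y = (0.0151 + j0.00396) S
|Y| = 0.0156 S → |Z| = 1/|Y| = 64.0 Ω, ∠Z = −∠Y = -14.7°
I = V/|Z| = 562 mA
P = VI cos φ = 36 × 0.562 × cos(-14.7°) = 19.6 W

19.6 W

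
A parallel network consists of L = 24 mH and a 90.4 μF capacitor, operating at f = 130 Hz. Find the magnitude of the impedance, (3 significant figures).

ω = 2πf = 816.8 rad/s
X_L = ωL = 19.6 Ω
X_C = 1/(ωC) = 13.5 Ω
Parallel: admittances add. Y = 1/(jωL) + jωC
Y = (0 + j0.0228) S
|Y| = 0.0228 S → |Z| = 1/|Y| = 43.8 Ω, ∠Z = −∠Y = -90.0°

43.8 Ω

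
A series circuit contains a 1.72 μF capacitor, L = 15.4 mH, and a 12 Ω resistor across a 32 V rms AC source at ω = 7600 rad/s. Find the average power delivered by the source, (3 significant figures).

6.87 W

X_L = ωL = 117 Ω
X_C = 1/(ωC) = 76.5 Ω
Net reactance X = X_L − X_C = 40.5 Ω
Z = 12.0 + j40.5 Ω
|Z| = √(12.0² + 40.5²) = 42.3 Ω
∠Z = arctan(40.5/12.0) = 73.5°
I = V/|Z| = 757 mA
P = VI cos φ = 32 × 0.757 × cos(73.5°) = 6.87 W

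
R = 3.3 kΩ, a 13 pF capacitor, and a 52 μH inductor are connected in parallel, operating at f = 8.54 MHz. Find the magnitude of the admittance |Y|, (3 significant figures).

ω = 2πf = 5.366e+07 rad/s
X_L = ωL = 2790 Ω
X_C = 1/(ωC) = 1430 Ω
Parallel: admittances add. Y = 1/R + 1/(jωL) + jωC
Y = (0.000303 + j0.000339) S
|Y| = 0.000455 S → |Z| = 1/|Y| = 2200 Ω, ∠Z = −∠Y = -48.2°

455 μS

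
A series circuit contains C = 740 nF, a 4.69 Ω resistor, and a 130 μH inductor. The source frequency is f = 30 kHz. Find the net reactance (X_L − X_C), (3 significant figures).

ω = 2πf = 188500 rad/s
X_L = ωL = 24.5 Ω
X_C = 1/(ωC) = 7.17 Ω
X = 24.5 − 7.17 = 17.3 Ω

17.3 Ω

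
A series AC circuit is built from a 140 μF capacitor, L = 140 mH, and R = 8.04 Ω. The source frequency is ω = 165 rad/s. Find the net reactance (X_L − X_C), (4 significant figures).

X_L = ωL = 23.10 Ω
X_C = 1/(ωC) = 43.29 Ω
X = 23.10 − 43.29 = -20.19 Ω

-20.19 Ω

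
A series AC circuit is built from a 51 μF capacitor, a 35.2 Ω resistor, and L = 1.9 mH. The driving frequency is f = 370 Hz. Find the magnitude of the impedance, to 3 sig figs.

35.4 Ω

ω = 2πf = 2325 rad/s
X_L = ωL = 4.42 Ω
X_C = 1/(ωC) = 8.43 Ω
Net reactance X = X_L − X_C = -4.02 Ω
Z = 35.2 − j4.02 Ω
|Z| = √(35.2² + 4.02²) = 35.4 Ω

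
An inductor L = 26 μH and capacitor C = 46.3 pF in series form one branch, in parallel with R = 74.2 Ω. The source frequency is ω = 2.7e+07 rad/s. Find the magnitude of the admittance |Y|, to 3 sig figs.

16.9 mS

X_L = ωL = 702 Ω
X_C = 1/(ωC) = 800 Ω
Branch 1: Z₁ = R = 74.2 Ω
Branch 2 (series LC): Z₂ = j(X_L − X_C) = −j97.9 Ω
Parallel: Z = Z₁Z₂/(Z₁+Z₂), |Z| = 59.1 Ω, ∠Z = -37.1°
|Y| = 1/|Z| = 16.9 mS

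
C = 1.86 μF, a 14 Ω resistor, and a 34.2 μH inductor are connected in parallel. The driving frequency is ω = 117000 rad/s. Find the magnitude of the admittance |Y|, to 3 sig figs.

78.4 mS

X_L = ωL = 4.00 Ω
X_C = 1/(ωC) = 4.60 Ω
Parallel: admittances add. Y = 1/R + 1/(jωL) + jωC
Y = (0.0714 − j0.0323) S
|Y| = 0.0784 S → |Z| = 1/|Y| = 12.8 Ω, ∠Z = −∠Y = 24.3°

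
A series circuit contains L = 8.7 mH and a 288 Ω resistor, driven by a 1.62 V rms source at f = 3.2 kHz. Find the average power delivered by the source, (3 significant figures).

6.66 mW

ω = 2πf = 20110 rad/s
X_L = ωL = 175 Ω
Z = 288 + j175 Ω
|Z| = √(288² + 175²) = 337 Ω
∠Z = arctan(175/288) = 31.3°
I = V/|Z| = 4.81 mA
P = VI cos φ = 1.62 × 0.00481 × cos(31.3°) = 6.66 mW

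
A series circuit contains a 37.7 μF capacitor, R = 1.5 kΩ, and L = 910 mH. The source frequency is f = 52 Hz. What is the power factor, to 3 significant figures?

0.990

ω = 2πf = 326.7 rad/s
X_L = ωL = 297 Ω
X_C = 1/(ωC) = 81.2 Ω
Net reactance X = X_L − X_C = 216 Ω
Z = 1500 + j216 Ω
|Z| = √(1500² + 216²) = 1520 Ω
∠Z = arctan(216/1500) = 8.20°
cos φ = cos(8.20°) = 0.990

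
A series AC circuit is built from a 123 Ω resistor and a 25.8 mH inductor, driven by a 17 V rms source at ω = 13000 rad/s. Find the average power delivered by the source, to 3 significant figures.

X_L = ωL = 335 Ω
Z = 123 + j335 Ω
|Z| = √(123² + 335²) = 357 Ω
∠Z = arctan(335/123) = 69.9°
I = V/|Z| = 47.6 mA
P = VI cos φ = 17 × 0.0476 × cos(69.9°) = 279 mW

279 mW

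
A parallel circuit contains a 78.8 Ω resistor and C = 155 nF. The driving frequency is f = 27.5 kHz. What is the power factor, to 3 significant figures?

ω = 2πf = 172800 rad/s
X_C = 1/(ωC) = 37.3 Ω
Parallel: admittances add. Y = 1/R + jωC
Y = (0.0127 + j0.0268) S
|Y| = 0.0296 S → |Z| = 1/|Y| = 33.7 Ω, ∠Z = −∠Y = -64.6°
cos φ = cos(-64.6°) = 0.428

0.428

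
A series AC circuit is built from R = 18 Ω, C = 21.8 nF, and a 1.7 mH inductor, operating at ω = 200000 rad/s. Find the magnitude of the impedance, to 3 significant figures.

X_L = ωL = 340 Ω
X_C = 1/(ωC) = 229 Ω
Net reactance X = X_L − X_C = 111 Ω
Z = 18.0 + j111 Ω
|Z| = √(18.0² + 111²) = 112 Ω

112 Ω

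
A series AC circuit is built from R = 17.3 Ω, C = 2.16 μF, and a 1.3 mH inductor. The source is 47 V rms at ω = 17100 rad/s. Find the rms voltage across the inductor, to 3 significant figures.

X_L = ωL = 22.2 Ω
X_C = 1/(ωC) = 27.1 Ω
Net reactance X = X_L − X_C = -4.84 Ω
Z = 17.3 − j4.84 Ω
|Z| = √(17.3² + 4.84²) = 18.0 Ω
I = V/|Z| = 2.62 A
V_L = I·|Z_L| = 2.62 × 22.2 = 58.2 V

58.2 V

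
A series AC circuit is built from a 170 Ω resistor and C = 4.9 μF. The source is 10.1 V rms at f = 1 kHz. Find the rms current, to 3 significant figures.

ω = 2πf = 6283 rad/s
X_C = 1/(ωC) = 32.5 Ω
Z = 170 − j32.5 Ω
|Z| = √(170² + 32.5²) = 173 Ω
I = V/|Z| = 10.1/173 = 58.4 mA

58.4 mA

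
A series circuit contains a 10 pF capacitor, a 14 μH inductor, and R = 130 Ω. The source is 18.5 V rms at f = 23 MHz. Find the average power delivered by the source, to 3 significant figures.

24.9 mW

ω = 2πf = 1.445e+08 rad/s
X_L = ωL = 2020 Ω
X_C = 1/(ωC) = 692 Ω
Net reactance X = X_L − X_C = 1330 Ω
Z = 130 + j1330 Ω
|Z| = √(130² + 1330²) = 1340 Ω
∠Z = arctan(1330/130) = 84.4°
I = V/|Z| = 13.8 mA
P = VI cos φ = 18.5 × 0.0138 × cos(84.4°) = 24.9 mW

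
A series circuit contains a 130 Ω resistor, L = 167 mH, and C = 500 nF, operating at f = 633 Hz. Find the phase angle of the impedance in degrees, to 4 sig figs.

ω = 2πf = 3977 rad/s
X_L = ωL = 664.2 Ω
X_C = 1/(ωC) = 502.9 Ω
Net reactance X = X_L − X_C = 161.3 Ω
Z = 130.0 + j161.3 Ω
|Z| = √(130.0² + 161.3²) = 207.2 Ω
∠Z = arctan(161.3/130.0) = 51.14°

51.14°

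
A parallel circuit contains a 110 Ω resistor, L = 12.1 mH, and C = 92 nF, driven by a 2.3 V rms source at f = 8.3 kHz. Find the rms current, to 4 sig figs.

22.18 mA

ω = 2πf = 52150 rad/s
X_L = ωL = 631.0 Ω
X_C = 1/(ωC) = 208.4 Ω
Parallel: admittances add. Y = 1/R + 1/(jωL) + jωC
Y = (0.009091 + j0.003213) S
|Y| = 0.009642 S → |Z| = 1/|Y| = 103.7 Ω, ∠Z = −∠Y = -19.47°
I = V/|Z| = 2.3/103.7 = 22.18 mA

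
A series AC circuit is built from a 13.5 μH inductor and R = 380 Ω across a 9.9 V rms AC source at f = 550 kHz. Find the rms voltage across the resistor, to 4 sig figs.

ω = 2πf = 3.456e+06 rad/s
X_L = ωL = 46.65 Ω
Z = 380.0 + j46.65 Ω
|Z| = √(380.0² + 46.65²) = 382.9 Ω
I = V/|Z| = 25.86 mA
V_R = I·|Z_R| = 0.02586 × 380.0 = 9.826 V

9.826 V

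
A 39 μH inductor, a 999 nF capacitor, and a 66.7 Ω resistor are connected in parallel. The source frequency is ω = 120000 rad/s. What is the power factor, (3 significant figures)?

X_L = ωL = 4.68 Ω
X_C = 1/(ωC) = 8.34 Ω
Parallel: admittances add. Y = 1/R + 1/(jωL) + jωC
Y = (0.0150 − j0.0938) S
|Y| = 0.0950 S → |Z| = 1/|Y| = 10.5 Ω, ∠Z = −∠Y = 80.9°
cos φ = cos(80.9°) = 0.158

0.158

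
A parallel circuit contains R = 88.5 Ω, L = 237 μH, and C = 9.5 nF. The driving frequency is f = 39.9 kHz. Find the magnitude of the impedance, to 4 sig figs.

54.52 Ω

ω = 2πf = 250700 rad/s
X_L = ωL = 59.42 Ω
X_C = 1/(ωC) = 419.9 Ω
Parallel: admittances add. Y = 1/R + 1/(jωL) + jωC
Y = (0.01130 − j0.01445) S
|Y| = 0.01834 S → |Z| = 1/|Y| = 54.52 Ω, ∠Z = −∠Y = 51.97°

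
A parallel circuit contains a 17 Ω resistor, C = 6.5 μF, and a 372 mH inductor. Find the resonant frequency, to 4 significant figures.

102.4 Hz

ω₀ = 1/√(LC) = 1/√(0.372 × 6.5e-06) = 643.1 rad/s
f₀ = ω₀/(2π) = 102.4 Hz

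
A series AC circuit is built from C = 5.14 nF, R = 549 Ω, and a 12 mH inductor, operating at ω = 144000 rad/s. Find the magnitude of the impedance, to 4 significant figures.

X_L = ωL = 1728 Ω
X_C = 1/(ωC) = 1351 Ω
Net reactance X = X_L − X_C = 376.9 Ω
Z = 549.0 + j376.9 Ω
|Z| = √(549.0² + 376.9²) = 665.9 Ω

665.9 Ω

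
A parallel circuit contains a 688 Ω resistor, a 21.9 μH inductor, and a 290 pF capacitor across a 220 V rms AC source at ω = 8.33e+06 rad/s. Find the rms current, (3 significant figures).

X_L = ωL = 182 Ω
X_C = 1/(ωC) = 414 Ω
Parallel: admittances add. Y = 1/R + 1/(jωL) + jωC
Y = (0.00145 − j0.00307) S
|Y| = 0.00339 S → |Z| = 1/|Y| = 295 Ω, ∠Z = −∠Y = 64.6°
I = V/|Z| = 220/295 = 746 mA

746 mA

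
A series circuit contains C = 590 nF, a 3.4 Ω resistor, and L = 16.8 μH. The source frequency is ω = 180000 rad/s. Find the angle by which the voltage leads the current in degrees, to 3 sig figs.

-62.0°

X_L = ωL = 3.02 Ω
X_C = 1/(ωC) = 9.42 Ω
Net reactance X = X_L − X_C = -6.39 Ω
Z = 3.40 − j6.39 Ω
|Z| = √(3.40² + 6.39²) = 7.24 Ω
∠Z = arctan(-6.39/3.40) = -62.0°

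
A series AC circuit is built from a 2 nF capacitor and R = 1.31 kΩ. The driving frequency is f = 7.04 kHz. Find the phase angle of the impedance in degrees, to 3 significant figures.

-83.4°

ω = 2πf = 44230 rad/s
X_C = 1/(ωC) = 11300 Ω
Z = 1310 − j11300 Ω
|Z| = √(1310² + 11300²) = 11400 Ω
∠Z = arctan(-11300/1310) = -83.4°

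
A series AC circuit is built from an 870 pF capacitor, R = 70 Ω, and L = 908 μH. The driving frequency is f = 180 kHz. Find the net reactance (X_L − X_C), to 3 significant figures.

ω = 2πf = 1.131e+06 rad/s
X_L = ωL = 1030 Ω
X_C = 1/(ωC) = 1020 Ω
X = 1030 − 1020 = 10.6 Ω

10.6 Ω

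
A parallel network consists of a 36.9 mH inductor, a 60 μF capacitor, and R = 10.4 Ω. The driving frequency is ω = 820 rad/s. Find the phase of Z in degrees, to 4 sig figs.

X_L = ωL = 30.26 Ω
X_C = 1/(ωC) = 20.33 Ω
Parallel: admittances add. Y = 1/R + 1/(jωL) + jωC
Y = (0.09615 + j0.01615) S
|Y| = 0.09750 S → |Z| = 1/|Y| = 10.26 Ω, ∠Z = −∠Y = -9.535°

-9.535°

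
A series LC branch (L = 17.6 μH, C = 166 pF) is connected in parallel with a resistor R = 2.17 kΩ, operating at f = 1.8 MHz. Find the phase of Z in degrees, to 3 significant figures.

-81.3°

ω = 2πf = 1.131e+07 rad/s
X_L = ωL = 199 Ω
X_C = 1/(ωC) = 533 Ω
Branch 1: Z₁ = R = 2170 Ω
Branch 2 (series LC): Z₂ = j(X_L − X_C) = −j334 Ω
Parallel: Z = Z₁Z₂/(Z₁+Z₂), |Z| = 330 Ω, ∠Z = -81.3°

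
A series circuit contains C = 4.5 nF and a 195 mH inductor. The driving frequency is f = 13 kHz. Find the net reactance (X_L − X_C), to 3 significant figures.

13200 Ω

ω = 2πf = 81680 rad/s
X_L = ωL = 15900 Ω
X_C = 1/(ωC) = 2720 Ω
X = 15900 − 2720 = 13200 Ω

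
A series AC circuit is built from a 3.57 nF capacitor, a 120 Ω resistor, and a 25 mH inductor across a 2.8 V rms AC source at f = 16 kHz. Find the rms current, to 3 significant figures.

ω = 2πf = 100500 rad/s
X_L = ωL = 2510 Ω
X_C = 1/(ωC) = 2790 Ω
Net reactance X = X_L − X_C = -273 Ω
Z = 120 − j273 Ω
|Z| = √(120² + 273²) = 298 Ω
I = V/|Z| = 2.8/298 = 9.39 mA

9.39 mA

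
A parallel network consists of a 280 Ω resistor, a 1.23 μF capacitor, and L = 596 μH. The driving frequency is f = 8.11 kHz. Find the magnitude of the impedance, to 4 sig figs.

33.37 Ω

ω = 2πf = 50960 rad/s
X_L = ωL = 30.37 Ω
X_C = 1/(ωC) = 15.95 Ω
Parallel: admittances add. Y = 1/R + 1/(jωL) + jωC
Y = (0.003571 + j0.02975) S
|Y| = 0.02996 S → |Z| = 1/|Y| = 33.37 Ω, ∠Z = −∠Y = -83.15°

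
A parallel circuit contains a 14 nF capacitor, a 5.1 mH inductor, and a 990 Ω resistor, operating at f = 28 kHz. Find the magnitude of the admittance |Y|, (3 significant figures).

ω = 2πf = 175900 rad/s
X_L = ωL = 897 Ω
X_C = 1/(ωC) = 406 Ω
Parallel: admittances add. Y = 1/R + 1/(jωL) + jωC
Y = (0.00101 + j0.00135) S
|Y| = 0.00168 S → |Z| = 1/|Y| = 594 Ω, ∠Z = −∠Y = -53.2°

1.68 mS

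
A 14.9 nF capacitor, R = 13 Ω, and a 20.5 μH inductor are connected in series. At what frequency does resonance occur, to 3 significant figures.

288 kHz

ω₀ = 1/√(LC) = 1/√(2.05e-05 × 1.49e-08) = 1.809e+06 rad/s
f₀ = ω₀/(2π) = 288 kHz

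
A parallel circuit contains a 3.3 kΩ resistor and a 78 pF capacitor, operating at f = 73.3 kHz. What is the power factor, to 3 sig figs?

ω = 2πf = 460600 rad/s
X_C = 1/(ωC) = 27800 Ω
Parallel: admittances add. Y = 1/R + jωC
Y = (0.000303 + j3.59e-05) S
|Y| = 0.000305 S → |Z| = 1/|Y| = 3280 Ω, ∠Z = −∠Y = -6.76°
cos φ = cos(-6.76°) = 0.993

0.993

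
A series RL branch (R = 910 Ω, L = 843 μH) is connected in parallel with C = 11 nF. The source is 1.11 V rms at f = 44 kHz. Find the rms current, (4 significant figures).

ω = 2πf = 276500 rad/s
X_L = ωL = 233.1 Ω
X_C = 1/(ωC) = 328.8 Ω
Branch 1 (R+jX_L): Z₁ = 910.0 + j233.1 Ω, |Z₁| = 939.4 Ω
Branch 2 (−jX_C): Z₂ = −j328.8 Ω
Parallel: Z = Z₁Z₂/(Z₁+Z₂), |Z| = 337.6 Ω, ∠Z = -69.63°
I = V/|Z| = 1.11/337.6 = 3.288 mA

3.288 mA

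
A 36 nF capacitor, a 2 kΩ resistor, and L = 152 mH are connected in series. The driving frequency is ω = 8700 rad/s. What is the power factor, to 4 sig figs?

0.7304

X_L = ωL = 1322 Ω
X_C = 1/(ωC) = 3193 Ω
Net reactance X = X_L − X_C = -1870 Ω
Z = 2000 − j1870 Ω
|Z| = √(2000² + 1870²) = 2738 Ω
∠Z = arctan(-1870/2000) = -43.08°
cos φ = cos(-43.08°) = 0.7304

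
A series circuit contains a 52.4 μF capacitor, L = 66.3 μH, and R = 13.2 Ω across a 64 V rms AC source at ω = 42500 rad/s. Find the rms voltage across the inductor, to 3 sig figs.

X_L = ωL = 2.82 Ω
X_C = 1/(ωC) = 0.449 Ω
Net reactance X = X_L − X_C = 2.37 Ω
Z = 13.2 + j2.37 Ω
|Z| = √(13.2² + 2.37²) = 13.4 Ω
I = V/|Z| = 4.77 A
V_L = I·|Z_L| = 4.77 × 2.82 = 13.4 V

13.4 V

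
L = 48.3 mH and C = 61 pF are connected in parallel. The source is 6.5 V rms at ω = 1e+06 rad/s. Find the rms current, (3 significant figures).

X_L = ωL = 48300 Ω
X_C = 1/(ωC) = 16400 Ω
Parallel: admittances add. Y = 1/(jωL) + jωC
Y = (0 + j4.03e-05) S
|Y| = 4.03e-05 S → |Z| = 1/|Y| = 24800 Ω, ∠Z = −∠Y = -90.0°
I = V/|Z| = 6.5/24800 = 262 μA

262 μA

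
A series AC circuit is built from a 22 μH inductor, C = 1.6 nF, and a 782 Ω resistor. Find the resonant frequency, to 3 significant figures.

848 kHz

ω₀ = 1/√(LC) = 1/√(2.2e-05 × 1.6e-09) = 5.33e+06 rad/s
f₀ = ω₀/(2π) = 848 kHz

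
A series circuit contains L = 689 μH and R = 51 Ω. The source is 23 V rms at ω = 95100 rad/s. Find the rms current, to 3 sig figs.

277 mA

X_L = ωL = 65.5 Ω
Z = 51.0 + j65.5 Ω
|Z| = √(51.0² + 65.5²) = 83.0 Ω
I = V/|Z| = 23/83.0 = 277 mA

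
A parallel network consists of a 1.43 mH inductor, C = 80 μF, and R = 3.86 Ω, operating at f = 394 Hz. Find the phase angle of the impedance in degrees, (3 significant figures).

ω = 2πf = 2476 rad/s
X_L = ωL = 3.54 Ω
X_C = 1/(ωC) = 5.05 Ω
Parallel: admittances add. Y = 1/R + 1/(jωL) + jωC
Y = (0.259 − j0.0844) S
|Y| = 0.272 S → |Z| = 1/|Y| = 3.67 Ω, ∠Z = −∠Y = 18.1°

18.1°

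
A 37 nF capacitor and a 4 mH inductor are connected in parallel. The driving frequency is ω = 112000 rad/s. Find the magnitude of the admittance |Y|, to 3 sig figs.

X_L = ωL = 448 Ω
X_C = 1/(ωC) = 241 Ω
Parallel: admittances add. Y = 1/(jωL) + jωC
Y = (0 + j0.00191) S
|Y| = 0.00191 S → |Z| = 1/|Y| = 523 Ω, ∠Z = −∠Y = -90.0°

1.91 mS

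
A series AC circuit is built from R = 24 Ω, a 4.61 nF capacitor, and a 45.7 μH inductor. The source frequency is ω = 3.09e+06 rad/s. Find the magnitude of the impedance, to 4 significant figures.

74.96 Ω

X_L = ωL = 141.2 Ω
X_C = 1/(ωC) = 70.20 Ω
Net reactance X = X_L − X_C = 71.01 Ω
Z = 24.00 + j71.01 Ω
|Z| = √(24.00² + 71.01²) = 74.96 Ω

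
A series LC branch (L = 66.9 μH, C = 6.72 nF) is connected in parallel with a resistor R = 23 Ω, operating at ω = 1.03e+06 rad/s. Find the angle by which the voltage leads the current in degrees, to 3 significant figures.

X_L = ωL = 68.9 Ω
X_C = 1/(ωC) = 144 Ω
Branch 1: Z₁ = R = 23.0 Ω
Branch 2 (series LC): Z₂ = j(X_L − X_C) = −j75.6 Ω
Parallel: Z = Z₁Z₂/(Z₁+Z₂), |Z| = 22.0 Ω, ∠Z = -16.9°

-16.9°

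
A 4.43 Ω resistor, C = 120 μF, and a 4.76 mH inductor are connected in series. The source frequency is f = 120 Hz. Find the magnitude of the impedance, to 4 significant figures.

8.679 Ω

ω = 2πf = 754.0 rad/s
X_L = ωL = 3.589 Ω
X_C = 1/(ωC) = 11.05 Ω
Net reactance X = X_L − X_C = -7.463 Ω
Z = 4.430 − j7.463 Ω
|Z| = √(4.430² + 7.463²) = 8.679 Ω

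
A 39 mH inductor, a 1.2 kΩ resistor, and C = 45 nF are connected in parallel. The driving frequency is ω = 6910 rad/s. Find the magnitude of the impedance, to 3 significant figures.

X_L = ωL = 269 Ω
X_C = 1/(ωC) = 3220 Ω
Parallel: admittances add. Y = 1/R + 1/(jωL) + jωC
Y = (0.000833 − j0.00340) S
|Y| = 0.00350 S → |Z| = 1/|Y| = 286 Ω, ∠Z = −∠Y = 76.2°

286 Ω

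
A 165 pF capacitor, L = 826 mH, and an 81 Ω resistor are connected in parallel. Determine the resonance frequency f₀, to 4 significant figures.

13.63 kHz

ω₀ = 1/√(LC) = 1/√(0.826 × 1.65e-10) = 85660 rad/s
f₀ = ω₀/(2π) = 13.63 kHz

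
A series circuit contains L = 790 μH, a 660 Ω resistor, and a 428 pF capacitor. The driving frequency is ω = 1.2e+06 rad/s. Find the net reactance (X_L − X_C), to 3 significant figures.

X_L = ωL = 948 Ω
X_C = 1/(ωC) = 1950 Ω
X = 948 − 1950 = -999 Ω

-999 Ω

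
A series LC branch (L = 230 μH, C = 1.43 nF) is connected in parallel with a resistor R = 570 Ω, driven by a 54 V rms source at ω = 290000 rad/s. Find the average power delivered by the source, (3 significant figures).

X_L = ωL = 66.7 Ω
X_C = 1/(ωC) = 2410 Ω
Branch 1: Z₁ = R = 570 Ω
Branch 2 (series LC): Z₂ = j(X_L − X_C) = −j2340 Ω
Parallel: Z = Z₁Z₂/(Z₁+Z₂), |Z| = 554 Ω, ∠Z = -13.7°
I = V/|Z| = 97.5 mA
P = VI cos φ = 54 × 0.0975 × cos(-13.7°) = 5.12 W

5.12 W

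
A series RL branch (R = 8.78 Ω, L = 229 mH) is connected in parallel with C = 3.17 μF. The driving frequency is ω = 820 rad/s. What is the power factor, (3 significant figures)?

0.0912

X_L = ωL = 188 Ω
X_C = 1/(ωC) = 385 Ω
Branch 1 (R+jX_L): Z₁ = 8.78 + j188 Ω, |Z₁| = 188 Ω
Branch 2 (−jX_C): Z₂ = −j385 Ω
Parallel: Z = Z₁Z₂/(Z₁+Z₂), |Z| = 367 Ω, ∠Z = 84.8°
cos φ = cos(84.8°) = 0.0912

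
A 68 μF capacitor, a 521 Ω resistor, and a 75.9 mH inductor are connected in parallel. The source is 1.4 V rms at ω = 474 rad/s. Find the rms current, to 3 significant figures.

6.77 mA

X_L = ωL = 36.0 Ω
X_C = 1/(ωC) = 31.0 Ω
Parallel: admittances add. Y = 1/R + 1/(jωL) + jωC
Y = (0.00192 + j0.00444) S
|Y| = 0.00483 S → |Z| = 1/|Y| = 207 Ω, ∠Z = −∠Y = -66.6°
I = V/|Z| = 1.4/207 = 6.77 mA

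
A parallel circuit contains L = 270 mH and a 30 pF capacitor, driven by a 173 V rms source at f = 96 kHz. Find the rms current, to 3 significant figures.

ω = 2πf = 603200 rad/s
X_L = ωL = 163000 Ω
X_C = 1/(ωC) = 55300 Ω
Parallel: admittances add. Y = 1/(jωL) + jωC
Y = (0 + j1.2e-05) S
|Y| = 1.2e-05 S → |Z| = 1/|Y| = 83600 Ω, ∠Z = −∠Y = -90.0°
I = V/|Z| = 173/83600 = 2.07 mA

2.07 mA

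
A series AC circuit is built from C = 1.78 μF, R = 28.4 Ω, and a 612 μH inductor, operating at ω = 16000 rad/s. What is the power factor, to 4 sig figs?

0.7464

X_L = ωL = 9.792 Ω
X_C = 1/(ωC) = 35.11 Ω
Net reactance X = X_L − X_C = -25.32 Ω
Z = 28.40 − j25.32 Ω
|Z| = √(28.40² + 25.32²) = 38.05 Ω
∠Z = arctan(-25.32/28.40) = -41.72°
cos φ = cos(-41.72°) = 0.7464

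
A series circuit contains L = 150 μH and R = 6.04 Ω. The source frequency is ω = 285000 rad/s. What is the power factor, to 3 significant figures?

0.140

X_L = ωL = 42.7 Ω
Z = 6.04 + j42.7 Ω
|Z| = √(6.04² + 42.7²) = 43.2 Ω
∠Z = arctan(42.7/6.04) = 82.0°
cos φ = cos(82.0°) = 0.140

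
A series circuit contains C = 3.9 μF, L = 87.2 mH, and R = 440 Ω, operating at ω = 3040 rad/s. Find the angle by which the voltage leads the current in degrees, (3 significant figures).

X_L = ωL = 265 Ω
X_C = 1/(ωC) = 84.3 Ω
Net reactance X = X_L − X_C = 181 Ω
Z = 440 + j181 Ω
|Z| = √(440² + 181²) = 476 Ω
∠Z = arctan(181/440) = 22.3°

22.3°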